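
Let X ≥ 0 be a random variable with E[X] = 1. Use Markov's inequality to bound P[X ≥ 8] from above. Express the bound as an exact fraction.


μ = E[X] = 1, a = 8.
Markov: P[X ≥ 8] ≤ μ/a = (1)/8 = 1/8.
Numerically: ≈ 0.12500.
(Since a = 8 > μ = 1.00000, the bound 1/8 is < 1 and informative.)

P[X ≥ 8] ≤ 1/8 ≈ 0.12500.


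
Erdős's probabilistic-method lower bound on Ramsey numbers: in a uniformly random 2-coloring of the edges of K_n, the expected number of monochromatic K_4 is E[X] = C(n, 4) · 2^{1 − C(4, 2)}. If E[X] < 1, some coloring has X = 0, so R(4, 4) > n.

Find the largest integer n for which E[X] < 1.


We need C(n, 4) · 2^{1 − 6} < 1, i.e. C(n, 4) < 2^{6 − 1} = 32.
Check values of n near the boundary:
  n = 4: C(4, 4) = 1; 1 < 32? YES
  n = 5: C(5, 4) = 5; 5 < 32? YES
  n = 6: C(6, 4) = 15; 15 < 32? YES
  n = 7: C(7, 4) = 35; 35 < 32? NO
The largest n with C(n, 4) < 32 is n = 6 (where E[X] = 15/32 ≈ 0.4687500). Hence R(4, 4) > 6, i.e. R(4, 4) ≥ 7.

Largest n = 6; hence R(4, 4) > 6.


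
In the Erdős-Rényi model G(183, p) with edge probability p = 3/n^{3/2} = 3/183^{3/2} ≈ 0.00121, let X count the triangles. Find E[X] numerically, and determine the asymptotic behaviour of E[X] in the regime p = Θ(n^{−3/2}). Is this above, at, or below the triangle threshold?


Number of potential triangles: C(183, 3) = 1004731.
Each occurs with probability p³ ≈ (0.00121)³ ≈ 1.77965e-09.
By linearity: E[X] = C(183, 3)·p³ ≈ 1004731 · 1.77965e-09 ≈ 0.002.
Since α = 3/2 > 1, p = c/n^{3/2} = o(1/n) is below the triangle threshold p ~ 1/n. Asymptotically E[X] ~ (c³/6)·n^{3(1−α)} = (3³/6)·n^{-1.5} → 0, so by Markov's inequality G has no triangles w.h.p.

E[X] ≈ 0.002; in regime p = Θ(1/n^{3/2}) E[X] tends to 0 (below the triangle threshold p ~ 1/n).


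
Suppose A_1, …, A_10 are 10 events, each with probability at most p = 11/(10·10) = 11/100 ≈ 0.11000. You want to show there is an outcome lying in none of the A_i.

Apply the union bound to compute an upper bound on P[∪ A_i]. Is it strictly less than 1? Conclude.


Union bound: P[∪_{i=1}^{10} A_i] ≤ Σ_i P[A_i] ≤ 10·p = 10·(11/100) = 11/10.
Numerically: 11/10 ≈ 1.10000.
Is 11/10 < 1? NO.
Since the bound 11/10 is ≥ 1, the union bound is uninformative here; it does NOT by itself certify existence.

10·p = 11/10 ≈ 1.10000; existence NOT certified by the union bound.


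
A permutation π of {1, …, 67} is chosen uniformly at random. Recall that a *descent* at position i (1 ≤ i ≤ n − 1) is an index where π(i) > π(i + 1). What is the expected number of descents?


Write X = Σ X_I over i = 1, …, 66, with X_I the indicator of one descent.
There are 66 indicators.
For each fixed i, the pair (π(i), π(i+1)) is a uniformly random ordered pair of distinct values from {1, …, 67}; by symmetry P[π(i) > π(i+1)] = 1/2.
By linearity: E[X] = 66 · (1/2) = (67 − 1) · (1/2) = 33 ≈ 33.000000.

E[X] = 33 = 33.000000.


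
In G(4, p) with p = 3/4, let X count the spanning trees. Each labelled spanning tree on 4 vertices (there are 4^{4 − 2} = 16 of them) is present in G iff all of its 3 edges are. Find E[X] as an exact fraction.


K_4 has 4^{4 − 2} = 16 labelled spanning trees.
For each such spanning tree H, let X_H = 1 if all 3 edges of H are present in G. Then P[X_H = 1] = p^{3} = (3/4)^{3} = 27/64.
By linearity of expectation: E[X] = Σ_H E[X_H] = 16 · p^{3} = 16 · 27/64 = 27/4.
Numerically: E[X] ≈ 6.75.

E[X] = 16 · (3/4)^{3} = 27/4 ≈ 6.75.


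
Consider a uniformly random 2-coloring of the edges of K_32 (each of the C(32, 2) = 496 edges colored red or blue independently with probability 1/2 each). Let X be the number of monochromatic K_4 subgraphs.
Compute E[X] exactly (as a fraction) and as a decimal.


Let X = Σ_S X_S over the C(32, 4) = 35960 subsets S of size 4, where X_S = 1 if the K_4 on S is monochromatic.
For a fixed S, the K_4 on S has C(4, 2) = 6 edges. P[all 6 edges red] = (1/2)^6, and likewise for blue, so P[monochromatic] = 2·(1/2)^6 = 2^{1 − 6} = 1/32.
Summing: E[X] = C(32, 4) · 2^{1 − 6} = 35960 · 1/32 = 4495/4.
Numerically: E[X] ≈ 1123.75000.

E[X] = C(32,4)·2^(1−C(4,2)) = 4495/4 ≈ 1123.75000.


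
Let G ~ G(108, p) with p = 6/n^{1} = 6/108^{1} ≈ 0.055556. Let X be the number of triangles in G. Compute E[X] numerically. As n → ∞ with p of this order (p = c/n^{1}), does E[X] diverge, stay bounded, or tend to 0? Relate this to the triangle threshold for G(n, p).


Number of potential triangles: C(108, 3) = 204156.
Each occurs with probability p³ ≈ (0.055556)³ ≈ 1.7146776e-04.
By linearity: E[X] = C(108, 3)·p³ ≈ 204156 · 1.7146776e-04 ≈ 35.00617.
Here α = 1, so p = 6/n is exactly at the triangle threshold p ~ 1/n. Asymptotically E[X] → c³/6 = 6³/6 = 36 ≈ 36.00000, a bounded constant. In this regime the triangle count is asymptotically Poisson(c³/6).

E[X] ≈ 35.00617; in regime p = Θ(1/n^{1}) E[X] stays bounded (at the triangle threshold p ~ 1/n).


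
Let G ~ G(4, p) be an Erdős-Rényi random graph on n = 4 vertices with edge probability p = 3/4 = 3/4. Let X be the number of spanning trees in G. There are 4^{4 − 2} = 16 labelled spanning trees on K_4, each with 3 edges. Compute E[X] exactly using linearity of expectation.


K_4 has 4^{4 − 2} = 16 labelled spanning trees.
For each such spanning tree H, let X_H = 1 if all 3 edges of H are present in G. Then P[X_H = 1] = p^{3} = (3/4)^{3} = 27/64.
Summing the indicators: E[X] = Σ_H E[X_H] = 16 · p^{3} = 16 · 27/64 = 27/4.
Numerically: E[X] ≈ 6.75.

E[X] = 16 · (3/4)^{3} = 27/4 ≈ 6.75.


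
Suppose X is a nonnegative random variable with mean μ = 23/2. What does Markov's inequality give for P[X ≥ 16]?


μ = E[X] = 23/2, a = 16.
Markov: P[X ≥ 16] ≤ μ/a = (23/2)/16 = 23/32.
Numerically: ≈ 0.7188.
(Since a = 16 > μ = 11.5000, the bound 23/32 is < 1 and informative.)

P[X ≥ 16] ≤ 23/32 ≈ 0.7188.


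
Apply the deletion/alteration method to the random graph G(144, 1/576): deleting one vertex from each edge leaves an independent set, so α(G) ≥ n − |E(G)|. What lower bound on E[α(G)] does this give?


E[|E(G)|] = C(144, 2)·p = 10296 · (1/576) = 143/8.
E[α(G)] ≥ n − E[|E(G)|] = 144 − 143/8 = 1009/8.
Numerically: ≈ 126.1250.
(This is only a lower bound; the true E[α(G)] may be larger.)

E[α(G)] ≥ 1009/8 ≈ 126.1250.


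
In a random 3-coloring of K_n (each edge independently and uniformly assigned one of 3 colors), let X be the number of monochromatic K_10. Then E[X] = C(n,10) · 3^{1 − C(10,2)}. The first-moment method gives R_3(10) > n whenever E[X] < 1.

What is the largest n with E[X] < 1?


We need C(n, 10) · 3^{1 − 45} < 1, i.e. C(n, 10) < 3^{45 − 1} = 984770902183611232881.
Check values of n near the boundary:
  n = 567: C(567, 10) = 873787071273467749398; 873787071273467749398 < 984770902183611232881? YES
  n = 568: C(568, 10) = 889446337783744949208; 889446337783744949208 < 984770902183611232881? YES
  n = 569: C(569, 10) = 905357721286137524328; 905357721286137524328 < 984770902183611232881? YES
  n = 570: C(570, 10) = 921524823451961408691; 921524823451961408691 < 984770902183611232881? YES
  n = 571: C(571, 10) = 937951290893172842001; 937951290893172842001 < 984770902183611232881? YES
  n = 572: C(572, 10) = 954640815642161682606; 954640815642161682606 < 984770902183611232881? YES
  n = 573: C(573, 10) = 971597135635805762226; 971597135635805762226 < 984770902183611232881? YES
  n = 574: C(574, 10) = 988824035203816502691; 988824035203816502691 < 984770902183611232881? NO
  n = 575: C(575, 10) = 1006325345561406175305; 1006325345561406175305 < 984770902183611232881? NO
  n = 576: C(576, 10) = 1024104945306307344480; 1024104945306307344480 < 984770902183611232881? NO
The largest n with C(n, 10) < 984770902183611232881 is n = 573 (where E[X] = 35985079097622435638/36472996377170786403 ≈ 0.986623). Hence R_3(10) > 573, i.e. R_3(10) ≥ 574.

Largest n = 573; hence R_3(10) > 573.


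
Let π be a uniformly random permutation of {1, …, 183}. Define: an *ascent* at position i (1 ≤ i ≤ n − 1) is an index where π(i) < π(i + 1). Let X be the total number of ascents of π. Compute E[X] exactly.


Write X = Σ X_I over i = 1, …, 182, with X_I the indicator of one ascent.
There are 182 indicators.
For each fixed i, the pair (π(i), π(i+1)) is a uniformly random ordered pair of distinct values from {1, …, 183}; by symmetry P[π(i) < π(i+1)] = 1/2.
By linearity: E[X] = 182 · (1/2) = (183 − 1) · (1/2) = 91 ≈ 91.000.

E[X] = 91 = 91.000.


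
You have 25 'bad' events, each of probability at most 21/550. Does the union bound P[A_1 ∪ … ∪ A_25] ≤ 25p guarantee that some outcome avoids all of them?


Union bound: P[∪_{i=1}^{25} A_i] ≤ Σ_i P[A_i] ≤ 25·p = 25·(21/550) = 21/22.
Numerically: 21/22 ≈ 0.954545.
Is 21/22 < 1? YES.
Since P[∪ A_i] ≤ 21/22 < 1, the complement has P[∩ A_i^c] ≥ 1 − 21/22 = 1/22 > 0, so some outcome avoids every A_i.

25·p = 21/22 ≈ 0.954545; existence CERTIFIED by the union bound.


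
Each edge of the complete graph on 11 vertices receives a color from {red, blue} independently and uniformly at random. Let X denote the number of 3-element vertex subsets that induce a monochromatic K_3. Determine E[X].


Let X = Σ_S X_S over the C(11, 3) = 165 subsets S of size 3, where X_S = 1 if the K_3 on S is monochromatic.
For a fixed S, the K_3 on S has C(3, 2) = 3 edges. P[all 3 edges red] = (1/2)^3, and likewise for blue, so P[monochromatic] = 2·(1/2)^3 = 2^{1 − 3} = 1/4.
By linearity: E[X] = C(11, 3) · 2^{1 − 3} = 165 · 1/4 = 165/4.
Numerically: E[X] ≈ 41.25000.

E[X] = C(11,3)·2^(1−C(3,2)) = 165/4 ≈ 41.25000.


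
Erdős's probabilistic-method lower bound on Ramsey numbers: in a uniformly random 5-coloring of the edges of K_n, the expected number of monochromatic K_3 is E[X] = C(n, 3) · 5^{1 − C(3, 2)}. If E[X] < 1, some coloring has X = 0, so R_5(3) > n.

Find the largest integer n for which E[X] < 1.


We need C(n, 3) · 5^{1 − 3} < 1, i.e. C(n, 3) < 5^{3 − 1} = 25.
Check values of n near the boundary:
  n = 4: C(4, 3) = 4; 4 < 25? YES
  n = 5: C(5, 3) = 10; 10 < 25? YES
  n = 6: C(6, 3) = 20; 20 < 25? YES
  n = 7: C(7, 3) = 35; 35 < 25? NO
  n = 8: C(8, 3) = 56; 56 < 25? NO
  n = 9: C(9, 3) = 84; 84 < 25? NO
The largest n with C(n, 3) < 25 is n = 6 (where E[X] = 4/5 ≈ 0.800). Hence R_5(3) > 6, i.e. R_5(3) ≥ 7.

Largest n = 6; hence R_5(3) > 6.


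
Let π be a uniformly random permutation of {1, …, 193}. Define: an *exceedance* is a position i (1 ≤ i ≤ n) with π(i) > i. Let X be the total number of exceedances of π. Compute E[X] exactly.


Write X = Σ_{i=1}^{193} X_i, where X_i = 1_{π(i) > i}.
For each fixed i, π(i) is uniform over {1, …, 193} (marginal of a uniform permutation), so P[π(i) > i] = (n − i)/n. Summing: Σ_{i=1}^{193} (n − i)/n = (0 + 1 + … + 192)/193 = 193(193 − 1)/(2·193) = (193 − 1)/2.
Hence E[X] = Σ_{i=1}^{193} (193 − i)/193 = 96 ≈ 96.000.

E[X] = 96 = 96.000.


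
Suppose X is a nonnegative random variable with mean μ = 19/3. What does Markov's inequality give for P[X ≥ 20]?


μ = E[X] = 19/3, a = 20.
Markov: P[X ≥ 20] ≤ μ/a = (19/3)/20 = 19/60.
Numerically: ≈ 0.31667.
(Since a = 20 > μ = 6.33333, the bound 19/60 is < 1 and informative.)

P[X ≥ 20] ≤ 19/60 ≈ 0.31667.


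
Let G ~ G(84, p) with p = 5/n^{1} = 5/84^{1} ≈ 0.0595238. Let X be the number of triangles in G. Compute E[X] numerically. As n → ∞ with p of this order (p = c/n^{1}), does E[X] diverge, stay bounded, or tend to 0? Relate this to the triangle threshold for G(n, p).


Number of potential triangles: C(84, 3) = 95284.
Each occurs with probability p³ ≈ (0.0595238)³ ≈ 2.10897851e-04.
By linearity: E[X] = C(84, 3)·p³ ≈ 95284 · 2.10897851e-04 ≈ 20.095191.
Here α = 1, so p = 5/n is exactly at the triangle threshold p ~ 1/n. Asymptotically E[X] → c³/6 = 5³/6 = 125/6 ≈ 20.833333, a bounded constant. In this regime the triangle count is asymptotically Poisson(c³/6).

E[X] ≈ 20.095191; in regime p = Θ(1/n^{1}) E[X] stays bounded (at the triangle threshold p ~ 1/n).


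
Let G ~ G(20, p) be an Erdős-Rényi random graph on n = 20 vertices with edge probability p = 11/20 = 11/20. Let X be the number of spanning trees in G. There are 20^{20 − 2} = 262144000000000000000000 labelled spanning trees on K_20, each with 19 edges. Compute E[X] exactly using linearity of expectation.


K_20 has 20^{20 − 2} = 262144000000000000000000 labelled spanning trees.
For each such spanning tree H, let X_H = 1 if all 19 edges of H are present in G. Then P[X_H = 1] = p^{19} = (11/20)^{19} = 61159090448414546291/5242880000000000000000000.
By linearity: E[X] = Σ_H E[X_H] = 262144000000000000000000 · p^{19} = 262144000000000000000000 · 61159090448414546291/5242880000000000000000000 = 61159090448414546291/20.
Numerically: E[X] ≈ 3.06e+18.

E[X] = 262144000000000000000000 · (11/20)^{19} = 61159090448414546291/20 ≈ 3.06e+18.


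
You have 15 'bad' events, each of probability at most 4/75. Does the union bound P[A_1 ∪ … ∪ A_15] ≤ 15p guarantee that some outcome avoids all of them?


Union bound: P[∪_{i=1}^{15} A_i] ≤ Σ_i P[A_i] ≤ 15·p = 15·(4/75) = 4/5.
Numerically: 4/5 ≈ 0.800.
Is 4/5 < 1? YES.
Since P[∪ A_i] ≤ 4/5 < 1, the complement has P[∩ A_i^c] ≥ 1 − 4/5 = 1/5 > 0, so some outcome avoids every A_i.

15·p = 4/5 ≈ 0.800; existence CERTIFIED by the union bound.


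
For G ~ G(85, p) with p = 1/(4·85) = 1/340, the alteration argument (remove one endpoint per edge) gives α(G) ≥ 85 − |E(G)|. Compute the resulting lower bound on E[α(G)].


E[|E(G)|] = C(85, 2)·p = 3570 · (1/340) = 21/2.
E[α(G)] ≥ n − E[|E(G)|] = 85 − 21/2 = 149/2.
Numerically: ≈ 74.50000.
(This is only a lower bound; the true E[α(G)] may be larger.)

E[α(G)] ≥ 149/2 ≈ 74.50000.


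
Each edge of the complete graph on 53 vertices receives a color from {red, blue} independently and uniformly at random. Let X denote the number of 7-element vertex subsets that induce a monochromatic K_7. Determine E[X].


Let X = Σ_S X_S over the C(53, 7) = 154143080 subsets S of size 7, where X_S = 1 if the K_7 on S is monochromatic.
For a fixed S, the K_7 on S has C(7, 2) = 21 edges. P[all 21 edges red] = (1/2)^21, and likewise for blue, so P[monochromatic] = 2·(1/2)^21 = 2^{1 − 21} = 1/1048576.
By linearity: E[X] = C(53, 7) · 2^{1 − 21} = 154143080 · 1/1048576 = 19267885/131072.
Numerically: E[X] ≈ 147.002.

E[X] = C(53,7)·2^(1−C(7,2)) = 19267885/131072 ≈ 147.002.


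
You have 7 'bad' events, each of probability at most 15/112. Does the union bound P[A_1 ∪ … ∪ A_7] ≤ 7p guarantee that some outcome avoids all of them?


Union bound: P[∪_{i=1}^{7} A_i] ≤ Σ_i P[A_i] ≤ 7·p = 7·(15/112) = 15/16.
Numerically: 15/16 ≈ 0.9375.
Is 15/16 < 1? YES.
Since P[∪ A_i] ≤ 15/16 < 1, the complement has P[∩ A_i^c] ≥ 1 − 15/16 = 1/16 > 0, so some outcome avoids every A_i.

7·p = 15/16 ≈ 0.9375; existence CERTIFIED by the union bound.


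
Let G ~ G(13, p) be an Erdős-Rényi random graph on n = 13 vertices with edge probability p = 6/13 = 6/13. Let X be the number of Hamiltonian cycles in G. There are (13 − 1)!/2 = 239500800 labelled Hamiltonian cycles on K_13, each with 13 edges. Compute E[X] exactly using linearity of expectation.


K_13 has (13 − 1)!/2 = 239500800 labelled Hamiltonian cycles.
For each such Hamiltonian cycle H, let X_H = 1 if all 13 edges of H are present in G. Then P[X_H = 1] = p^{13} = (6/13)^{13} = 13060694016/302875106592253.
By linearity of expectation: E[X] = Σ_H E[X_H] = 239500800 · p^{13} = 239500800 · 13060694016/302875106592253 = 3128046665387212800/302875106592253.
Numerically: E[X] ≈ 1.03e+04.

E[X] = 239500800 · (6/13)^{13} = 3128046665387212800/302875106592253 ≈ 1.03e+04.


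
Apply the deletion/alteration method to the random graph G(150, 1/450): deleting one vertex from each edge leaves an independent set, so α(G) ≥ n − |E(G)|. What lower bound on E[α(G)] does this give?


E[|E(G)|] = C(150, 2)·p = 11175 · (1/450) = 149/6.
E[α(G)] ≥ n − E[|E(G)|] = 150 − 149/6 = 751/6.
Numerically: ≈ 125.166667.
(This is only a lower bound; the true E[α(G)] may be larger.)

E[α(G)] ≥ 751/6 ≈ 125.166667.


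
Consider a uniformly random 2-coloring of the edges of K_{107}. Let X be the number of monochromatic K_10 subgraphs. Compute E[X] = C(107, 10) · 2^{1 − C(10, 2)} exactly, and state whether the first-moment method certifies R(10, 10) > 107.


E[X] = C(107, 10) · 2^{1 − 45} = 35137373005735 · 2^{−44} = 35137373005735/17592186044416.
As a reduced fraction: E[X] = 35137373005735/17592186044416 ≈ 1.997328.
Is E[X] < 1? NO.
Since E[X] ≥ 1, the first-moment bound is inconclusive at n = 107; it does NOT by itself certify R(10, 10) > 107.

E[X] = 35137373005735/17592186044416 ≈ 1.997328; E[X] ≥ 1; first-moment method inconclusive here.


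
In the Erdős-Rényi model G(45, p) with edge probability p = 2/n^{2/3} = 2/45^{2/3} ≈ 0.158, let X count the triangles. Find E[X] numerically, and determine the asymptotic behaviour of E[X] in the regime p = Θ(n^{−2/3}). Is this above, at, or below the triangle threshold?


Number of potential triangles: C(45, 3) = 14190.
Each occurs with probability p³ ≈ (0.158)³ ≈ 3.95062e-03.
By linearity: E[X] = C(45, 3)·p³ ≈ 14190 · 3.95062e-03 ≈ 56.059.
Since α = 2/3 < 1, p = c/n^{2/3} ≫ 1/n is above the triangle threshold p ~ 1/n. Asymptotically E[X] ~ (c³/6)·n^{3(1−α)} = (2³/6)·n^{1} → ∞; triangles are abundant w.h.p.

E[X] ≈ 56.059; in regime p = Θ(1/n^{2/3}) E[X] diverges (above the triangle threshold p ~ 1/n).


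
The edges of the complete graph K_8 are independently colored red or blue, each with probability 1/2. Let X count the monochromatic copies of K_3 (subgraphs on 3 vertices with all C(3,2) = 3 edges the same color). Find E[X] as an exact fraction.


Let X = Σ_S X_S over the C(8, 3) = 56 subsets S of size 3, where X_S = 1 if the K_3 on S is monochromatic.
For a fixed S, the K_3 on S has C(3, 2) = 3 edges. P[all 3 edges red] = (1/2)^3, and likewise for blue, so P[monochromatic] = 2·(1/2)^3 = 2^{1 − 3} = 1/4.
By linearity of expectation: E[X] = C(8, 3) · 2^{1 − 3} = 56 · 1/4 = 14.
Numerically: E[X] ≈ 14.0000.

E[X] = C(8,3)·2^(1−C(3,2)) = 14 ≈ 14.0000.


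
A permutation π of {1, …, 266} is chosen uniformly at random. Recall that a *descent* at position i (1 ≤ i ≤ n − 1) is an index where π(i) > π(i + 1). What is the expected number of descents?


Write X = Σ X_I over i = 1, …, 265, with X_I the indicator of one descent.
There are 265 indicators.
For each fixed i, the pair (π(i), π(i+1)) is a uniformly random ordered pair of distinct values from {1, …, 266}; by symmetry P[π(i) > π(i+1)] = 1/2.
By linearity: E[X] = 265 · (1/2) = (266 − 1) · (1/2) = 265/2 ≈ 132.50000.

E[X] = 265/2 = 132.50000.


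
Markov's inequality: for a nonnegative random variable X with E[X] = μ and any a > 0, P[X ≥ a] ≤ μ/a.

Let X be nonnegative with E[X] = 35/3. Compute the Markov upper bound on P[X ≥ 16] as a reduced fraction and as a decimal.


μ = E[X] = 35/3, a = 16.
Markov: P[X ≥ 16] ≤ μ/a = (35/3)/16 = 35/48.
Numerically: ≈ 0.7292.
(Since a = 16 > μ = 11.6667, the bound 35/48 is < 1 and informative.)

P[X ≥ 16] ≤ 35/48 ≈ 0.7292.


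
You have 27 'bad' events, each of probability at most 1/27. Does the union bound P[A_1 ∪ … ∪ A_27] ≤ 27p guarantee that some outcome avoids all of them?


Union bound: P[∪_{i=1}^{27} A_i] ≤ Σ_i P[A_i] ≤ 27·p = 27·(1/27) = 1.
Numerically: 1 ≈ 1.00000.
Is 1 < 1? NO.
Since the bound 1 is ≥ 1, the union bound is uninformative here; it does NOT by itself certify existence.

27·p = 1 ≈ 1.00000; existence NOT certified by the union bound.


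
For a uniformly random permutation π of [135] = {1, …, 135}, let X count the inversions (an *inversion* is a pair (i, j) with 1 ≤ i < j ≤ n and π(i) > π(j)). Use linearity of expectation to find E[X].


Write X = Σ X_I over the C(135, 2) = 9045 pairs i < j, with X_I the indicator of one inversion.
There are 9045 indicators.
For each fixed pair i < j, the values π(i) and π(j) are two distinct elements of {1, …, 135} in uniformly random order; by symmetry P[π(i) > π(j)] = 1/2.
By linearity: E[X] = 9045 · (1/2) = C(135, 2) · (1/2) = 9045/2 = 9045/2 ≈ 4522.500000.

E[X] = 9045/2 = 4522.500000.


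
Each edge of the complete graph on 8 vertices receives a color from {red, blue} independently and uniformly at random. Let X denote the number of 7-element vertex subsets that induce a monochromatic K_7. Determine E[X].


Let X = Σ_S X_S over the C(8, 7) = 8 subsets S of size 7, where X_S = 1 if the K_7 on S is monochromatic.
For a fixed S, the K_7 on S has C(7, 2) = 21 edges. P[all 21 edges red] = (1/2)^21, and likewise for blue, so P[monochromatic] = 2·(1/2)^21 = 2^{1 − 21} = 1/1048576.
Summing: E[X] = C(8, 7) · 2^{1 − 21} = 8 · 1/1048576 = 1/131072.
Numerically: E[X] ≈ 0.0000.

E[X] = C(8,7)·2^(1−C(7,2)) = 1/131072 ≈ 0.0000.


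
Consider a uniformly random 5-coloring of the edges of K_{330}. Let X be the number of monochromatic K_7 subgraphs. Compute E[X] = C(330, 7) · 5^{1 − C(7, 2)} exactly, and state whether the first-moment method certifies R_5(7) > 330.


E[X] = C(330, 7) · 5^{1 − 21} = 79313455049400 · 5^{−20} = 79313455049400/95367431640625.
As a reduced fraction: E[X] = 3172538201976/3814697265625 ≈ 0.8316619.
Is E[X] < 1? YES.
Since E[X] < 1, there exists a 5-coloring of K_{330} with no monochromatic K_7; hence R_5(7) > 330.

E[X] = 3172538201976/3814697265625 ≈ 0.8316619; E[X] < 1, so R_5(7) > 330.


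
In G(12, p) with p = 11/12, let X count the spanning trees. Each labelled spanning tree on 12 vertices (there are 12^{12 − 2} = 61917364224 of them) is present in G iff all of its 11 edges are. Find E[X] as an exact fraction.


K_12 has 12^{12 − 2} = 61917364224 labelled spanning trees.
For each such spanning tree H, let X_H = 1 if all 11 edges of H are present in G. Then P[X_H = 1] = p^{11} = (11/12)^{11} = 285311670611/743008370688.
By linearity: E[X] = Σ_H E[X_H] = 61917364224 · p^{11} = 61917364224 · 285311670611/743008370688 = 285311670611/12.
Numerically: E[X] ≈ 2.378e+10.

E[X] = 61917364224 · (11/12)^{11} = 285311670611/12 ≈ 2.378e+10.


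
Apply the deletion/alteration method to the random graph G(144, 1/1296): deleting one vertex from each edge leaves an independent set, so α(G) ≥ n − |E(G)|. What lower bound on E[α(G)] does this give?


E[|E(G)|] = C(144, 2)·p = 10296 · (1/1296) = 143/18.
E[α(G)] ≥ n − E[|E(G)|] = 144 − 143/18 = 2449/18.
Numerically: ≈ 136.05556.
(This is only a lower bound; the true E[α(G)] may be larger.)

E[α(G)] ≥ 2449/18 ≈ 136.05556.


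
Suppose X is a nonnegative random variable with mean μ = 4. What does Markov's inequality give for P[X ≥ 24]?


μ = E[X] = 4, a = 24.
Markov: P[X ≥ 24] ≤ μ/a = (4)/24 = 1/6.
Numerically: ≈ 0.167.
(Since a = 24 > μ = 4.000, the bound 1/6 is < 1 and informative.)

P[X ≥ 24] ≤ 1/6 ≈ 0.167.


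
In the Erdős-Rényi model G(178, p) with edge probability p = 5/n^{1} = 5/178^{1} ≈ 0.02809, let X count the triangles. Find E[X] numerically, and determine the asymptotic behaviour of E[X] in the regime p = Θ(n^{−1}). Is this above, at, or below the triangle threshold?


Number of potential triangles: C(178, 3) = 924176.
Each occurs with probability p³ ≈ (0.02809)³ ≈ 2.216410e-05.
By linearity: E[X] = C(178, 3)·p³ ≈ 924176 · 2.216410e-05 ≈ 20.4835.
Here α = 1, so p = 5/n is exactly at the triangle threshold p ~ 1/n. Asymptotically E[X] → c³/6 = 5³/6 = 125/6 ≈ 20.8333, a bounded constant. In this regime the triangle count is asymptotically Poisson(c³/6).

E[X] ≈ 20.4835; in regime p = Θ(1/n^{1}) E[X] stays bounded (at the triangle threshold p ~ 1/n).


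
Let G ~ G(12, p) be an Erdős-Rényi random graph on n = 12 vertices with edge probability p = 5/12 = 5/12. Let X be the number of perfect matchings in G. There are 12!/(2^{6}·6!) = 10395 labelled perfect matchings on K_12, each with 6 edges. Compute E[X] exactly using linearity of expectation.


K_12 has 12!/(2^{6}·6!) = 10395 labelled perfect matchings.
For each such perfect matching H, let X_H = 1 if all 6 edges of H are present in G. Then P[X_H = 1] = p^{6} = (5/12)^{6} = 15625/2985984.
Summing the indicators: E[X] = Σ_H E[X_H] = 10395 · p^{6} = 10395 · 15625/2985984 = 6015625/110592.
Numerically: E[X] ≈ 54.395.

E[X] = 10395 · (5/12)^{6} = 6015625/110592 ≈ 54.395.


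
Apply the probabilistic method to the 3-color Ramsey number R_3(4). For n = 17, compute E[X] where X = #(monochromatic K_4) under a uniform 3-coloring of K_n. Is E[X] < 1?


E[X] = C(17, 4) · 3^{1 − 6} = 2380 · 3^{−5} = 2380/243.
As a reduced fraction: E[X] = 2380/243 ≈ 9.794239.
Is E[X] < 1? NO.
Since E[X] ≥ 1, the first-moment bound is inconclusive at n = 17; it does NOT by itself certify R_3(4) > 17.

E[X] = 2380/243 ≈ 9.794239; E[X] ≥ 1; first-moment method inconclusive here.


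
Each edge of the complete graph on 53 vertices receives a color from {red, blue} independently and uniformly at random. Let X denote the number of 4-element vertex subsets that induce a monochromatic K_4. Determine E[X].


Let X = Σ_S X_S over the C(53, 4) = 292825 subsets S of size 4, where X_S = 1 if the K_4 on S is monochromatic.
For a fixed S, the K_4 on S has C(4, 2) = 6 edges. P[all 6 edges red] = (1/2)^6, and likewise for blue, so P[monochromatic] = 2·(1/2)^6 = 2^{1 − 6} = 1/32.
Summing: E[X] = C(53, 4) · 2^{1 − 6} = 292825 · 1/32 = 292825/32.
Numerically: E[X] ≈ 9150.781250.

E[X] = C(53,4)·2^(1−C(4,2)) = 292825/32 ≈ 9150.781250.


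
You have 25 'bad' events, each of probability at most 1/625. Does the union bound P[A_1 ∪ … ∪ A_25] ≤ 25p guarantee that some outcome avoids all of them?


Union bound: P[∪_{i=1}^{25} A_i] ≤ Σ_i P[A_i] ≤ 25·p = 25·(1/625) = 1/25.
Numerically: 1/25 ≈ 0.0400.
Is 1/25 < 1? YES.
Since P[∪ A_i] ≤ 1/25 < 1, the complement has P[∩ A_i^c] ≥ 1 − 1/25 = 24/25 > 0, so some outcome avoids every A_i.

25·p = 1/25 ≈ 0.0400; existence CERTIFIED by the union bound.


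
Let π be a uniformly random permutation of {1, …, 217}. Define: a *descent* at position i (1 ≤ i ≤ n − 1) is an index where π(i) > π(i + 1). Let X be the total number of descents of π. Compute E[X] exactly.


Write X = Σ X_I over i = 1, …, 216, with X_I the indicator of one descent.
There are 216 indicators.
For each fixed i, the pair (π(i), π(i+1)) is a uniformly random ordered pair of distinct values from {1, …, 217}; by symmetry P[π(i) > π(i+1)] = 1/2.
By linearity: E[X] = 216 · (1/2) = (217 − 1) · (1/2) = 108 ≈ 108.000.

E[X] = 108 = 108.000.


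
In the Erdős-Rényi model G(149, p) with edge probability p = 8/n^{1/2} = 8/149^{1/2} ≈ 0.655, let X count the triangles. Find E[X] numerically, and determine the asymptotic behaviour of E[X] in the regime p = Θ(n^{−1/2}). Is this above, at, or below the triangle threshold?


Number of potential triangles: C(149, 3) = 540274.
Each occurs with probability p³ ≈ (0.655)³ ≈ 2.81508e-01.
By linearity: E[X] = C(149, 3)·p³ ≈ 540274 · 2.81508e-01 ≈ 152091.389.
Since α = 1/2 < 1, p = c/n^{1/2} ≫ 1/n is above the triangle threshold p ~ 1/n. Asymptotically E[X] ~ (c³/6)·n^{3(1−α)} = (8³/6)·n^{1.5} → ∞; triangles are abundant w.h.p.

E[X] ≈ 152091.389; in regime p = Θ(1/n^{1/2}) E[X] diverges (above the triangle threshold p ~ 1/n).


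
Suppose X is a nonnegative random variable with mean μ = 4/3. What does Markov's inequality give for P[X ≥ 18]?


μ = E[X] = 4/3, a = 18.
Markov: P[X ≥ 18] ≤ μ/a = (4/3)/18 = 2/27.
Numerically: ≈ 0.074074.
(Since a = 18 > μ = 1.333333, the bound 2/27 is < 1 and informative.)

P[X ≥ 18] ≤ 2/27 ≈ 0.074074.


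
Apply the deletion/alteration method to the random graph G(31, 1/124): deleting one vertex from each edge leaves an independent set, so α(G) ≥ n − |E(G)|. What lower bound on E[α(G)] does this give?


E[|E(G)|] = C(31, 2)·p = 465 · (1/124) = 15/4.
E[α(G)] ≥ n − E[|E(G)|] = 31 − 15/4 = 109/4.
Numerically: ≈ 27.2500.
(This is only a lower bound; the true E[α(G)] may be larger.)

E[α(G)] ≥ 109/4 ≈ 27.2500.


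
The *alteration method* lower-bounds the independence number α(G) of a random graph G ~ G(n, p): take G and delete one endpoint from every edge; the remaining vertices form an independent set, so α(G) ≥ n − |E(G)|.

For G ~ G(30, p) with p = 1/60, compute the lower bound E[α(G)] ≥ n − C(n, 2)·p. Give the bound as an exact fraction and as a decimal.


E[|E(G)|] = C(30, 2)·p = 435 · (1/60) = 29/4.
E[α(G)] ≥ n − E[|E(G)|] = 30 − 29/4 = 91/4.
Numerically: ≈ 22.750.
(This is only a lower bound; the true E[α(G)] may be larger.)

E[α(G)] ≥ 91/4 ≈ 22.750.


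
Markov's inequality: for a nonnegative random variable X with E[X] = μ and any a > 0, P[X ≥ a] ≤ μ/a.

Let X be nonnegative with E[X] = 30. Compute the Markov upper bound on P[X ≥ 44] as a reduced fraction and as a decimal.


μ = E[X] = 30, a = 44.
Markov: P[X ≥ 44] ≤ μ/a = (30)/44 = 15/22.
Numerically: ≈ 0.68182.
(Since a = 44 > μ = 30.00000, the bound 15/22 is < 1 and informative.)

P[X ≥ 44] ≤ 15/22 ≈ 0.68182.


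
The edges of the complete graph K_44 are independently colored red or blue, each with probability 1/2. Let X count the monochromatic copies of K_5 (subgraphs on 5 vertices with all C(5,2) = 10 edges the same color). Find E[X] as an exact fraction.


Let X = Σ_S X_S over the C(44, 5) = 1086008 subsets S of size 5, where X_S = 1 if the K_5 on S is monochromatic.
For a fixed S, the K_5 on S has C(5, 2) = 10 edges. P[all 10 edges red] = (1/2)^10, and likewise for blue, so P[monochromatic] = 2·(1/2)^10 = 2^{1 − 10} = 1/512.
By linearity: E[X] = C(44, 5) · 2^{1 − 10} = 1086008 · 1/512 = 135751/64.
Numerically: E[X] ≈ 2121.1094.

E[X] = C(44,5)·2^(1−C(5,2)) = 135751/64 ≈ 2121.1094.


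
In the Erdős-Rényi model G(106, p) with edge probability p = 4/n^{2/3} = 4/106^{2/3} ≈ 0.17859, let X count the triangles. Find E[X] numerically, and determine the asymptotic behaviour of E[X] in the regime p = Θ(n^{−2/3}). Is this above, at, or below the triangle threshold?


Number of potential triangles: C(106, 3) = 192920.
Each occurs with probability p³ ≈ (0.17859)³ ≈ 5.69597722e-03.
By linearity: E[X] = C(106, 3)·p³ ≈ 192920 · 5.69597722e-03 ≈ 1098.867925.
Since α = 2/3 < 1, p = c/n^{2/3} ≫ 1/n is above the triangle threshold p ~ 1/n. Asymptotically E[X] ~ (c³/6)·n^{3(1−α)} = (4³/6)·n^{1} → ∞; triangles are abundant w.h.p.

E[X] ≈ 1098.867925; in regime p = Θ(1/n^{2/3}) E[X] diverges (above the triangle threshold p ~ 1/n).


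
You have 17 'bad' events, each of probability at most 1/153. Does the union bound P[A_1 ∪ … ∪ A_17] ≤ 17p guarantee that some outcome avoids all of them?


Union bound: P[∪_{i=1}^{17} A_i] ≤ Σ_i P[A_i] ≤ 17·p = 17·(1/153) = 1/9.
Numerically: 1/9 ≈ 0.1111111.
Is 1/9 < 1? YES.
Since P[∪ A_i] ≤ 1/9 < 1, the complement has P[∩ A_i^c] ≥ 1 − 1/9 = 8/9 > 0, so some outcome avoids every A_i.

17·p = 1/9 ≈ 0.1111111; existence CERTIFIED by the union bound.


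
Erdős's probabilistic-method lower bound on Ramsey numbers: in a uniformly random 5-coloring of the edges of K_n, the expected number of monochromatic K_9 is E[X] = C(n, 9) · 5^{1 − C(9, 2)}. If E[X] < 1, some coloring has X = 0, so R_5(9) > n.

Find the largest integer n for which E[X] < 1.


We need C(n, 9) · 5^{1 − 36} < 1, i.e. C(n, 9) < 5^{36 − 1} = 2910383045673370361328125.
Check values of n near the boundary:
  n = 2166: C(2166, 9) = 2844037944203015677277940; 2844037944203015677277940 < 2910383045673370361328125? YES
  n = 2167: C(2167, 9) = 2855899084841489792706810; 2855899084841489792706810 < 2910383045673370361328125? YES
  n = 2168: C(2168, 9) = 2867804175977929537095120; 2867804175977929537095120 < 2910383045673370361328125? YES
  n = 2169: C(2169, 9) = 2879753360044504243499683; 2879753360044504243499683 < 2910383045673370361328125? YES
  n = 2170: C(2170, 9) = 2891746779868845075610510; 2891746779868845075610510 < 2910383045673370361328125? YES
  n = 2171: C(2171, 9) = 2903784578674959601827205; 2903784578674959601827205 < 2910383045673370361328125? YES
  n = 2172: C(2172, 9) = 2915866900084148060642020; 2915866900084148060642020 < 2910383045673370361328125? NO
The largest n with C(n, 9) < 2910383045673370361328125 is n = 2171 (where E[X] = 580756915734991920365441/582076609134674072265625 ≈ 0.99773). Hence R_5(9) > 2171, i.e. R_5(9) ≥ 2172.

Largest n = 2171; hence R_5(9) > 2171.


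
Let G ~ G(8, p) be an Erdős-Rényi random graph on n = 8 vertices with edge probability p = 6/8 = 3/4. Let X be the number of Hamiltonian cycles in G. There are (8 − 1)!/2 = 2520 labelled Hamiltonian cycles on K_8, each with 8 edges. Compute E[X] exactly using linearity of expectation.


K_8 has (8 − 1)!/2 = 2520 labelled Hamiltonian cycles.
For each such Hamiltonian cycle H, let X_H = 1 if all 8 edges of H are present in G. Then P[X_H = 1] = p^{8} = (3/4)^{8} = 6561/65536.
Summing the indicators: E[X] = Σ_H E[X_H] = 2520 · p^{8} = 2520 · 6561/65536 = 2066715/8192.
Numerically: E[X] ≈ 252.285.

E[X] = 2520 · (3/4)^{8} = 2066715/8192 ≈ 252.285.


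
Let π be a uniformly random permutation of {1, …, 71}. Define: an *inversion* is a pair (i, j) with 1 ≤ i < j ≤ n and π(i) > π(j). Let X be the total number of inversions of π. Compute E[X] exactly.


Write X = Σ X_I over the C(71, 2) = 2485 pairs i < j, with X_I the indicator of one inversion.
There are 2485 indicators.
For each fixed pair i < j, the values π(i) and π(j) are two distinct elements of {1, …, 71} in uniformly random order; by symmetry P[π(i) > π(j)] = 1/2.
By linearity: E[X] = 2485 · (1/2) = C(71, 2) · (1/2) = 2485/2 = 2485/2 ≈ 1242.50000.

E[X] = 2485/2 = 1242.50000.


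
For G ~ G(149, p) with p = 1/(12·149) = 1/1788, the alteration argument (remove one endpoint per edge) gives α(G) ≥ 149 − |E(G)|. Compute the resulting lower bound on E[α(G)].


E[|E(G)|] = C(149, 2)·p = 11026 · (1/1788) = 37/6.
E[α(G)] ≥ n − E[|E(G)|] = 149 − 37/6 = 857/6.
Numerically: ≈ 142.833.
(This is only a lower bound; the true E[α(G)] may be larger.)

E[α(G)] ≥ 857/6 ≈ 142.833.


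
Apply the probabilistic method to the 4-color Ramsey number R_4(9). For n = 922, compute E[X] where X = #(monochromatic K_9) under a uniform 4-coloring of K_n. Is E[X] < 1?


E[X] = C(922, 9) · 4^{1 − 36} = 1275867683890227543270 · 4^{−35} = 1275867683890227543270/1180591620717411303424.
As a reduced fraction: E[X] = 637933841945113771635/590295810358705651712 ≈ 1.0807.
Is E[X] < 1? NO.
Since E[X] ≥ 1, the first-moment bound is inconclusive at n = 922; it does NOT by itself certify R_4(9) > 922.

E[X] = 637933841945113771635/590295810358705651712 ≈ 1.0807; E[X] ≥ 1; first-moment method inconclusive here.


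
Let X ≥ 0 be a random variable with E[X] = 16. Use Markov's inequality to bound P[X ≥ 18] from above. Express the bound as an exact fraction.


μ = E[X] = 16, a = 18.
Markov: P[X ≥ 18] ≤ μ/a = (16)/18 = 8/9.
Numerically: ≈ 0.88889.
(Since a = 18 > μ = 16.00000, the bound 8/9 is < 1 and informative.)

P[X ≥ 18] ≤ 8/9 ≈ 0.88889.


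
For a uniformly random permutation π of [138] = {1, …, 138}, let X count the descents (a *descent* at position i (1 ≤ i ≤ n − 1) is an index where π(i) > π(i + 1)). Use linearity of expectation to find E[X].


Write X = Σ X_I over i = 1, …, 137, with X_I the indicator of one descent.
There are 137 indicators.
For each fixed i, the pair (π(i), π(i+1)) is a uniformly random ordered pair of distinct values from {1, …, 138}; by symmetry P[π(i) > π(i+1)] = 1/2.
By linearity: E[X] = 137 · (1/2) = (138 − 1) · (1/2) = 137/2 ≈ 68.5000.

E[X] = 137/2 = 68.5000.


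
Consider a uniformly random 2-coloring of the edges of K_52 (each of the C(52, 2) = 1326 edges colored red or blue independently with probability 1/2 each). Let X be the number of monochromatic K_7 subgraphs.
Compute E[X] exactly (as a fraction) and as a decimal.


Let X = Σ_S X_S over the C(52, 7) = 133784560 subsets S of size 7, where X_S = 1 if the K_7 on S is monochromatic.
For a fixed S, the K_7 on S has C(7, 2) = 21 edges. P[all 21 edges red] = (1/2)^21, and likewise for blue, so P[monochromatic] = 2·(1/2)^21 = 2^{1 − 21} = 1/1048576.
By linearity: E[X] = C(52, 7) · 2^{1 − 21} = 133784560 · 1/1048576 = 8361535/65536.
Numerically: E[X] ≈ 127.586899.

E[X] = C(52,7)·2^(1−C(7,2)) = 8361535/65536 ≈ 127.586899.


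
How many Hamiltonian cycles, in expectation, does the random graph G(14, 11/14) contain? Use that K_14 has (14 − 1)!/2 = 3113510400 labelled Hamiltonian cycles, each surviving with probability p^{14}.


K_14 has (14 − 1)!/2 = 3113510400 labelled Hamiltonian cycles.
For each such Hamiltonian cycle H, let X_H = 1 if all 14 edges of H are present in G. Then P[X_H = 1] = p^{14} = (11/14)^{14} = 379749833583241/11112006825558016.
Summing the indicators: E[X] = Σ_H E[X_H] = 3113510400 · p^{14} = 3113510400 · 379749833583241/11112006825558016 = 329898174179601037725/3100448333024.
Numerically: E[X] ≈ 1.064e+08.

E[X] = 3113510400 · (11/14)^{14} = 329898174179601037725/3100448333024 ≈ 1.064e+08.


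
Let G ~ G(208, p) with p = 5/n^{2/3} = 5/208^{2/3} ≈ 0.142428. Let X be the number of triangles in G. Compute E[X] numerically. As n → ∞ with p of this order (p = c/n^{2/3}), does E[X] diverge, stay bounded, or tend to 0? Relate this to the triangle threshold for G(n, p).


Number of potential triangles: C(208, 3) = 1478256.
Each occurs with probability p³ ≈ (0.142428)³ ≈ 2.88923817e-03.
By linearity: E[X] = C(208, 3)·p³ ≈ 1478256 · 2.88923817e-03 ≈ 4271.033654.
Since α = 2/3 < 1, p = c/n^{2/3} ≫ 1/n is above the triangle threshold p ~ 1/n. Asymptotically E[X] ~ (c³/6)·n^{3(1−α)} = (5³/6)·n^{1} → ∞; triangles are abundant w.h.p.

E[X] ≈ 4271.033654; in regime p = Θ(1/n^{2/3}) E[X] diverges (above the triangle threshold p ~ 1/n).


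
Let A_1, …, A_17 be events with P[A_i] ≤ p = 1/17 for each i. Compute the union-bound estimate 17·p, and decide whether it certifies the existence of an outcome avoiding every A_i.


Union bound: P[∪_{i=1}^{17} A_i] ≤ Σ_i P[A_i] ≤ 17·p = 17·(1/17) = 1.
Numerically: 1 ≈ 1.00000.
Is 1 < 1? NO.
Since the bound 1 is ≥ 1, the union bound is uninformative here; it does NOT by itself certify existence.

17·p = 1 ≈ 1.00000; existence NOT certified by the union bound.


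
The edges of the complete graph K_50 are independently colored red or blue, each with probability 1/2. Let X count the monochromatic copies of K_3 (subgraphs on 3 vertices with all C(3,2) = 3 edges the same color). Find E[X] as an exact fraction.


Let X = Σ_S X_S over the C(50, 3) = 19600 subsets S of size 3, where X_S = 1 if the K_3 on S is monochromatic.
For a fixed S, the K_3 on S has C(3, 2) = 3 edges. P[all 3 edges red] = (1/2)^3, and likewise for blue, so P[monochromatic] = 2·(1/2)^3 = 2^{1 − 3} = 1/4.
By linearity of expectation: E[X] = C(50, 3) · 2^{1 − 3} = 19600 · 1/4 = 4900.
Numerically: E[X] ≈ 4900.0000.

E[X] = C(50,3)·2^(1−C(3,2)) = 4900 ≈ 4900.0000.


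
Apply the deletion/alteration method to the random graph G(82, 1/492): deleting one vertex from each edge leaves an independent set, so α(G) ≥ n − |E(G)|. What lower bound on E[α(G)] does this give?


E[|E(G)|] = C(82, 2)·p = 3321 · (1/492) = 27/4.
E[α(G)] ≥ n − E[|E(G)|] = 82 − 27/4 = 301/4.
Numerically: ≈ 75.250000.
(This is only a lower bound; the true E[α(G)] may be larger.)

E[α(G)] ≥ 301/4 ≈ 75.250000.
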